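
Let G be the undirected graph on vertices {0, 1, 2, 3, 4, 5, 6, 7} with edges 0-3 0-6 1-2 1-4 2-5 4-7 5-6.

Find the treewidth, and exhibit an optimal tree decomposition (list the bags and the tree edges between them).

The largest bag has 2 vertices, giving width 1; this decomposition certifies tw(G) ≤ 1. Since G has at least one edge (e.g. 3–0), it is not an edgeless graph, so tw(G) ≥ 1. Hence tw(G) = 1 exactly.

Treewidth 1.
One optimal decomposition is:
Bags: B1 = {0, 3}  B2 = {0, 6}  B3 = {5, 6}  B4 = {2, 5}  B5 = {1, 2}  B6 = {1, 4}  B7 = {4, 7}
Tree: B1–B2, B2–B3, B3–B4, B4–B5, B5–B6, B6–B7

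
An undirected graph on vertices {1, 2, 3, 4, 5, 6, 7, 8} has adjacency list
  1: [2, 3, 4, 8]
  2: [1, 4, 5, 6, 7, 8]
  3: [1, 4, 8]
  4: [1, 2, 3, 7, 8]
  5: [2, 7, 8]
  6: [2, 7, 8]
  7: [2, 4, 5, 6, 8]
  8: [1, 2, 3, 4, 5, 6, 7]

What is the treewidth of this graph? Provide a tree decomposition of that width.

Treewidth 3.
Bags: B1 = {2, 4, 7, 8}  B2 = {1, 2, 4, 8}  B3 = {2, 6, 7, 8}  B4 = {2, 5, 7, 8}  B5 = {1, 3, 4, 8}
Tree: B1–B2, B1–B3, B1–B4, B2–B5

Every bag has size at most 4, so the width is 4 − 1 = 3 and tw(G) ≤ 3. Conversely, {1, 2, 4, 8} is a clique of size 4, and the vertices of any clique must share a bag in every tree decomposition; so some bag has ≥ 4 vertices and tw(G) ≥ 3. Combining the bounds, tw(G) = 3.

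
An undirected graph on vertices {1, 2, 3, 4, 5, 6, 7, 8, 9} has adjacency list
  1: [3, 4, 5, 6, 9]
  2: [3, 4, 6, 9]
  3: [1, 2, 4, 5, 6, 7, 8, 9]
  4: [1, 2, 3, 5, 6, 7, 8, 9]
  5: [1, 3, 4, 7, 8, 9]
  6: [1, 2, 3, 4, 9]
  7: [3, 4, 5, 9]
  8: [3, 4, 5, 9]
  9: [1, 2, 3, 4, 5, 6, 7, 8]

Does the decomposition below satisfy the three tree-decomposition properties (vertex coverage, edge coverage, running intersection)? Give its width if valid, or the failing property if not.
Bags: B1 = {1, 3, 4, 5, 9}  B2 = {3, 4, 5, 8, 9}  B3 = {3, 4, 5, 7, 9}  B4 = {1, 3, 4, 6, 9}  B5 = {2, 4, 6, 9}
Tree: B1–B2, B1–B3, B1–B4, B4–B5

A tree decomposition must satisfy three properties: every vertex lies in some bag; for every edge, both endpoints lie together in some bag; and for every vertex, the bags containing it form a connected subtree. Here edge (3,2) lies in no bag, so the decomposition is invalid.

No — edge (3,2) lies in no bag.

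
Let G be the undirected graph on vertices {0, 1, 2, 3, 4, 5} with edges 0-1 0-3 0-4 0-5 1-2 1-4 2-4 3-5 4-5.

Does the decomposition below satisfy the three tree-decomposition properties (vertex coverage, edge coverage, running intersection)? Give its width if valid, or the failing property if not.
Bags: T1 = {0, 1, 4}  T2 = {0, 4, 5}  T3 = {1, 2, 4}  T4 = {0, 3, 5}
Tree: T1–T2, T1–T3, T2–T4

Yes; width 2.

Every vertex of G appears in some bag (union = {0, 1, 2, 3, 4, 5}); every edge is covered by a bag; and for each vertex v the set of bags containing v is connected in the bag tree. The decomposition is therefore valid. The largest bag has 3 vertices, so the width is 2.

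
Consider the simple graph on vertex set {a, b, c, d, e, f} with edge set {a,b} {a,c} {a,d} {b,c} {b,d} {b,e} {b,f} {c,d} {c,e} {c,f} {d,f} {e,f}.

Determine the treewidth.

3

A width-3 tree decomposition is:
Bags: B1 = {b, c, e, f}  B2 = {b, c, d, f}  B3 = {a, b, c, d}
Tree: B1–B2, B2–B3
The largest bag has 4 vertices, giving width 3; this decomposition certifies tw(G) ≤ 3. For the lower bound, the 4 vertices {b, c, d, f} are pairwise adjacent, and any tree decomposition puts a clique entirely inside one bag — forcing width ≥ 3. The upper and lower bounds meet at 3, so that is the treewidth.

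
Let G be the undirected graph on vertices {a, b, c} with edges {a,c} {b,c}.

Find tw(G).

A width-1 tree decomposition is:
Bags: B1 = {a, c}  B2 = {b, c}
Tree: B1–B2
The largest bag has 2 vertices, giving width 1; this decomposition certifies tw(G) ≤ 1. G has an edge, so its treewidth is at least 1. Therefore the treewidth is 1.

1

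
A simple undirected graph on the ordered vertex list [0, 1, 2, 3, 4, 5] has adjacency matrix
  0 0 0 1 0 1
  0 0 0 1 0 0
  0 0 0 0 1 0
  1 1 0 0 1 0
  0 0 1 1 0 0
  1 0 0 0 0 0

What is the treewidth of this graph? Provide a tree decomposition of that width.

Every bag has size at most 2, so the width is 2 − 1 = 1 and tw(G) ≤ 1. Since G has at least one edge (e.g. 3–0), it is not an edgeless graph, so tw(G) ≥ 1. The upper and lower bounds meet at 1, so that is the treewidth.

Treewidth 1.
Bags: B1 = {0, 3}  B2 = {1, 3}  B3 = {0, 5}  B4 = {3, 4}  B5 = {2, 4}
Tree: B1–B2, B1–B3, B2–B4, B4–B5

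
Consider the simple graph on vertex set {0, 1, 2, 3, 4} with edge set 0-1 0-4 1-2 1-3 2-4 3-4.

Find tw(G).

A width-2 tree decomposition is:
Bags: B1 = {0, 1, 4}  B2 = {1, 2, 4}  B3 = {1, 3, 4}
Tree: B1–B2, B2–B3
The largest bag has 3 vertices, giving width 2; this decomposition certifies tw(G) ≤ 2. The edges 0–4–2–1–0 form a cycle, so G is not a tree and its treewidth is at least 2. Combining the bounds, tw(G) = 2.

2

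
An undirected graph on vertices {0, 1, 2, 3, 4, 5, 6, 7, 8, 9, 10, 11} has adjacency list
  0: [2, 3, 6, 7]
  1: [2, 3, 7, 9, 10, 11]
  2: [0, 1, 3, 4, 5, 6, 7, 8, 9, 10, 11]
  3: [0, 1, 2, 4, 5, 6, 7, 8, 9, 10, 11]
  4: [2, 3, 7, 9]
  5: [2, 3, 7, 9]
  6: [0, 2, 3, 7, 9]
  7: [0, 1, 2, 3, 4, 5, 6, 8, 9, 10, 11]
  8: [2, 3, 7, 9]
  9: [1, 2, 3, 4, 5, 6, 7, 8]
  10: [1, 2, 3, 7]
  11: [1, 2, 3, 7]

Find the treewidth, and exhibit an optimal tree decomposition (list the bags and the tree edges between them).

Treewidth 4.
One such decomposition:
Bags: B1 = {2, 3, 5, 7, 9}  B2 = {2, 3, 7, 8, 9}  B3 = {1, 2, 3, 7, 9}  B4 = {1, 2, 3, 7, 10}  B5 = {2, 3, 6, 7, 9}  B6 = {0, 2, 3, 6, 7}  B7 = {1, 2, 3, 7, 11}  B8 = {2, 3, 4, 7, 9}
Tree: B1–B2, B1–B3, B3–B4, B3–B5, B5–B6, B3–B7, B3–B8

Each bag holds 5 vertices, so the decomposition has width 4, which upper-bounds the treewidth. On the other hand G contains the 5-clique {0, 2, 3, 6, 7}. A clique must lie in a single bag of any decomposition, so no decomposition can have width below 4. Combining the bounds, tw(G) = 4.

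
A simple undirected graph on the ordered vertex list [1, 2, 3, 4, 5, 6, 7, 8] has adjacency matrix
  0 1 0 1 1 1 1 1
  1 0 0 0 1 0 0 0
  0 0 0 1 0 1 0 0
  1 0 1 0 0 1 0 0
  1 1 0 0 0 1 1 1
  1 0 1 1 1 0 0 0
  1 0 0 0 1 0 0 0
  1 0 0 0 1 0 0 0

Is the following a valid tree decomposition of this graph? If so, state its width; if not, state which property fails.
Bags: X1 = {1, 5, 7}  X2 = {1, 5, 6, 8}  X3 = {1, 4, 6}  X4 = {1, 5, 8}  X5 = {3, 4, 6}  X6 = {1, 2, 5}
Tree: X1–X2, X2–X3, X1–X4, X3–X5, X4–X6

No — bags containing vertex 8 are not connected in the tree.

A tree decomposition must satisfy three properties: every vertex lies in some bag; for every edge, both endpoints lie together in some bag; and for every vertex, the bags containing it form a connected subtree. Here bags containing vertex 8 are not connected in the tree, so the decomposition is invalid.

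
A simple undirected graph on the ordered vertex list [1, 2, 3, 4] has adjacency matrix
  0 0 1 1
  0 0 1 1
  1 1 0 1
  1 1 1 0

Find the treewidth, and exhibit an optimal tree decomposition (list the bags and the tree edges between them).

Treewidth 2.
One such decomposition:
Bags: B1 = {2, 3, 4}  B2 = {1, 3, 4}
Tree: B1–B2

Every bag has size at most 3, so the width is 3 − 1 = 2 and tw(G) ≤ 2. For the lower bound, the 3 vertices {1, 3, 4} are pairwise adjacent, and any tree decomposition puts a clique entirely inside one bag — forcing width ≥ 2. The upper and lower bounds meet at 2, so that is the treewidth.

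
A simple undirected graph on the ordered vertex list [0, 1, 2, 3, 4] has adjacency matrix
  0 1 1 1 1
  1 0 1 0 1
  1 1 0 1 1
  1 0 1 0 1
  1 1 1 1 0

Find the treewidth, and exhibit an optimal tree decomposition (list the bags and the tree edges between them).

Each bag holds 4 vertices, so the decomposition has width 3, which upper-bounds the treewidth. On the other hand G contains the 4-clique {0, 1, 2, 4}. A clique must lie in a single bag of any decomposition, so no decomposition can have width below 3. Therefore the treewidth is 3.

Treewidth 3.
One optimal decomposition is:
Bags: B1 = {0, 2, 3, 4}  B2 = {0, 1, 2, 4}
Tree: B1–B2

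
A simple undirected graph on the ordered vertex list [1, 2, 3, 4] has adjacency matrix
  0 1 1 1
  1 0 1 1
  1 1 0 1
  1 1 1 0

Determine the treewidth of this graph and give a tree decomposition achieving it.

Treewidth 3.
One such decomposition:
Bags: B1 = {1, 2, 3, 4}
Tree: (single bag)

With just one bag of size 4, the width is 4 − 1 = 3, so tw(G) ≤ 3. On the other hand G contains the 4-clique {1, 2, 3, 4}. A clique must lie in a single bag of any decomposition, so no decomposition can have width below 3. Therefore the treewidth is 3.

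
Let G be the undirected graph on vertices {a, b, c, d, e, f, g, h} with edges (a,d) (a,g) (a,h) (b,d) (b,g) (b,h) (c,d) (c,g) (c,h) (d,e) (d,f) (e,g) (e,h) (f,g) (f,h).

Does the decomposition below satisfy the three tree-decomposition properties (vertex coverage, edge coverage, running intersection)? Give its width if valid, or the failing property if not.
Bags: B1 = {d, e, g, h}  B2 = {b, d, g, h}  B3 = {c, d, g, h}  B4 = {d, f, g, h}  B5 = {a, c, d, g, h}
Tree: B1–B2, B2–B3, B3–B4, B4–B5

No — bags containing vertex c are not connected in the tree.

A tree decomposition must satisfy three properties: every vertex lies in some bag; for every edge, both endpoints lie together in some bag; and for every vertex, the bags containing it form a connected subtree. Here bags containing vertex c are not connected in the tree, so the decomposition is invalid.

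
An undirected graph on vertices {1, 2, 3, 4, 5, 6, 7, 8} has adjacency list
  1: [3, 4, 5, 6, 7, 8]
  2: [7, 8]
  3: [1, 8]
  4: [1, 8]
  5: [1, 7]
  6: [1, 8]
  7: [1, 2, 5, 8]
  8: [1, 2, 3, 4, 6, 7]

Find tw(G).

2

A width-2 tree decomposition is:
Bags: B1 = {1, 7, 8}  B2 = {1, 6, 8}  B3 = {2, 7, 8}  B4 = {1, 3, 8}  B5 = {1, 5, 7}  B6 = {1, 4, 8}
Tree: B1–B2, B1–B3, B1–B4, B1–B5, B4–B6
The largest bag has 3 vertices, giving width 2; this decomposition certifies tw(G) ≤ 2. For the lower bound, the 3 vertices {1, 3, 8} are pairwise adjacent, and any tree decomposition puts a clique entirely inside one bag — forcing width ≥ 2. Combining the bounds, tw(G) = 2.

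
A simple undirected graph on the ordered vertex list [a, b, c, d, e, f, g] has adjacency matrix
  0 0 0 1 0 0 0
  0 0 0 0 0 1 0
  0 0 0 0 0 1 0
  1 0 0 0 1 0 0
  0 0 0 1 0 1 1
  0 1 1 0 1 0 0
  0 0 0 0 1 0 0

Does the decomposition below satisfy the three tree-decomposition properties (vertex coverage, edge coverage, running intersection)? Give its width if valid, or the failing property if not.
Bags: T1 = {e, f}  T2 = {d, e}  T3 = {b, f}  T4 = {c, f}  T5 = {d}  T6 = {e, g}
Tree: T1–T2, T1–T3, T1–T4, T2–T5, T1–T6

No — vertex a appears in no bag.

A tree decomposition must satisfy three properties: every vertex lies in some bag; for every edge, both endpoints lie together in some bag; and for every vertex, the bags containing it form a connected subtree. Here vertex a appears in no bag, so the decomposition is invalid.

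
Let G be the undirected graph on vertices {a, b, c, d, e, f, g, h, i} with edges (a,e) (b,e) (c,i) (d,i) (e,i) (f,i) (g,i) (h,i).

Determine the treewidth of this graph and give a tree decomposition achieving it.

Treewidth 1.
One optimal decomposition is:
Bags: B1 = {a, e}  B2 = {e, i}  B3 = {f, i}  B4 = {c, i}  B5 = {d, i}  B6 = {g, i}  B7 = {b, e}  B8 = {h, i}
Tree: B1–B2, B2–B3, B3–B4, B4–B5, B2–B6, B2–B7, B3–B8

The largest bag has 2 vertices, giving width 1; this decomposition certifies tw(G) ≤ 1. Since G has at least one edge (e.g. e–a), it is not an edgeless graph, so tw(G) ≥ 1. Combining the bounds, tw(G) = 1.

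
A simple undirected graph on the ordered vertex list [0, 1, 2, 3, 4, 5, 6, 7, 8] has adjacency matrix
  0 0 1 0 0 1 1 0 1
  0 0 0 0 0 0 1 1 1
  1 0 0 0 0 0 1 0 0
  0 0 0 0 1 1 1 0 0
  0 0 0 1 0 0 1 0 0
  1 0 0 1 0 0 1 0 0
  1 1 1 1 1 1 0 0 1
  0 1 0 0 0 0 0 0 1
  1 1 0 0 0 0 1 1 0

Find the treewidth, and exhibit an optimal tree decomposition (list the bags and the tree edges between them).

Each bag holds 3 vertices, so the decomposition has width 2, which upper-bounds the treewidth. Conversely, {0, 6, 8} is a clique of size 3, and the vertices of any clique must share a bag in every tree decomposition; so some bag has ≥ 3 vertices and tw(G) ≥ 2. The upper and lower bounds meet at 2, so that is the treewidth.

Treewidth 2.
One optimal decomposition is:
Bags: B1 = {3, 5, 6}  B2 = {0, 5, 6}  B3 = {0, 6, 8}  B4 = {0, 2, 6}  B5 = {3, 4, 6}  B6 = {1, 6, 8}  B7 = {1, 7, 8}
Tree: B1–B2, B2–B3, B3–B4, B1–B5, B3–B6, B6–B7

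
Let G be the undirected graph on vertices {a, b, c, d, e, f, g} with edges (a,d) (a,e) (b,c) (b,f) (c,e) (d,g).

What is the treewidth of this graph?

1

A width-1 tree decomposition is:
Bags: B1 = {b, f}  B2 = {b, c}  B3 = {c, e}  B4 = {a, e}  B5 = {a, d}  B6 = {d, g}
Tree: B1–B2, B2–B3, B3–B4, B4–B5, B5–B6
Each bag holds 2 vertices, so the decomposition has width 1, which upper-bounds the treewidth. Any graph with an edge has treewidth ≥ 1, and G has the edge f–b. The upper and lower bounds meet at 1, so that is the treewidth.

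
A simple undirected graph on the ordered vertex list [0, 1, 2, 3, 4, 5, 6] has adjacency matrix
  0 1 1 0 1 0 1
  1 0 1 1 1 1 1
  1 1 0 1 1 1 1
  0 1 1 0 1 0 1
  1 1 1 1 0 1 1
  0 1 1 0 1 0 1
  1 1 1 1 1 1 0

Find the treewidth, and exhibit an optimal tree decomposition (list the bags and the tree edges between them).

Treewidth 4.
One optimal decomposition is:
Bags: B1 = {0, 1, 2, 4, 6}  B2 = {1, 2, 3, 4, 6}  B3 = {1, 2, 4, 5, 6}
Tree: B1–B2, B1–B3

Every bag has size at most 5, so the width is 5 − 1 = 4 and tw(G) ≤ 4. Conversely, {0, 1, 2, 4, 6} is a clique of size 5, and the vertices of any clique must share a bag in every tree decomposition; so some bag has ≥ 5 vertices and tw(G) ≥ 4. Hence tw(G) = 4 exactly.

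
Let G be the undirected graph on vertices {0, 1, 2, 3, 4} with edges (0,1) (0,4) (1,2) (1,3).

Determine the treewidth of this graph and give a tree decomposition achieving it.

Treewidth 1.
One such decomposition:
Bags: B1 = {0, 1}  B2 = {1, 2}  B3 = {0, 4}  B4 = {1, 3}
Tree: B1–B2, B1–B3, B2–B4

Every bag has size at most 2, so the width is 2 − 1 = 1 and tw(G) ≤ 1. G has an edge, so its treewidth is at least 1. Combining the bounds, tw(G) = 1.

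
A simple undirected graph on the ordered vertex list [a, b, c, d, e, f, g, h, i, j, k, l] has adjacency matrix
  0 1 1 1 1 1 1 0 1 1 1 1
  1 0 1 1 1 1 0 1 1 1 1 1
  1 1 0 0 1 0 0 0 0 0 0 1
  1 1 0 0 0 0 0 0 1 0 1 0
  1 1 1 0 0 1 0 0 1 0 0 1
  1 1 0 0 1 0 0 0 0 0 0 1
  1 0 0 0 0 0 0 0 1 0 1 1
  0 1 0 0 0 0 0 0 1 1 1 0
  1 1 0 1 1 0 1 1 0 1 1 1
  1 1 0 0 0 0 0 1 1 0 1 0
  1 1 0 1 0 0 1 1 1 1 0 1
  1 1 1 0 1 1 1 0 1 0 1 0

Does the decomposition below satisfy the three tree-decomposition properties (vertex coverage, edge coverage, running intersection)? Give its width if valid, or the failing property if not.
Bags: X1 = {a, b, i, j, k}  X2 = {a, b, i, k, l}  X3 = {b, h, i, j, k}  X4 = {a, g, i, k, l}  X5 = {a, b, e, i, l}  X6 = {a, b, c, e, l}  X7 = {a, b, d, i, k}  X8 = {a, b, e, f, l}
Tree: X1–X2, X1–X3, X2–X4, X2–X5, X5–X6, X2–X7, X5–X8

Vertex coverage: the bags together contain {a, b, c, d, e, f, g, h, i, j, k, l}, the full vertex set. Edge coverage: each edge of G has both endpoints in at least one bag. Running intersection: for every vertex, the bags containing it form a connected subtree. All three properties hold, so this is a valid tree decomposition of width max|bag| − 1 = 4, and hence tw(G) ≤ 4.

Yes; width 4.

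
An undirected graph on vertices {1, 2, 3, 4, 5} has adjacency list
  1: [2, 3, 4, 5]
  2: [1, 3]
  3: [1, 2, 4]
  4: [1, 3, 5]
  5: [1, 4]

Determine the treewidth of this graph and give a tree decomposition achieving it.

Every bag has size at most 3, so the width is 3 − 1 = 2 and tw(G) ≤ 2. On the other hand G contains the 3-clique {1, 2, 3}. A clique must lie in a single bag of any decomposition, so no decomposition can have width below 2. Therefore the treewidth is 2.

Treewidth 2.
Bags: B1 = {1, 3, 4}  B2 = {1, 4, 5}  B3 = {1, 2, 3}
Tree: B1–B2, B1–B3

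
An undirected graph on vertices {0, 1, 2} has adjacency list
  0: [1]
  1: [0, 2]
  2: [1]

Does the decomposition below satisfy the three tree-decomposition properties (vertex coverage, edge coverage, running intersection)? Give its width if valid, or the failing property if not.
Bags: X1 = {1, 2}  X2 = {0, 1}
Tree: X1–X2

Yes; width 1.

Checking the three conditions: (i) the bags cover all of {0, 1, 2}; (ii) for each edge, some bag contains both endpoints; (iii) the bags containing any fixed vertex form a subtree. All hold, so the decomposition is valid with width 2 − 1 = 1.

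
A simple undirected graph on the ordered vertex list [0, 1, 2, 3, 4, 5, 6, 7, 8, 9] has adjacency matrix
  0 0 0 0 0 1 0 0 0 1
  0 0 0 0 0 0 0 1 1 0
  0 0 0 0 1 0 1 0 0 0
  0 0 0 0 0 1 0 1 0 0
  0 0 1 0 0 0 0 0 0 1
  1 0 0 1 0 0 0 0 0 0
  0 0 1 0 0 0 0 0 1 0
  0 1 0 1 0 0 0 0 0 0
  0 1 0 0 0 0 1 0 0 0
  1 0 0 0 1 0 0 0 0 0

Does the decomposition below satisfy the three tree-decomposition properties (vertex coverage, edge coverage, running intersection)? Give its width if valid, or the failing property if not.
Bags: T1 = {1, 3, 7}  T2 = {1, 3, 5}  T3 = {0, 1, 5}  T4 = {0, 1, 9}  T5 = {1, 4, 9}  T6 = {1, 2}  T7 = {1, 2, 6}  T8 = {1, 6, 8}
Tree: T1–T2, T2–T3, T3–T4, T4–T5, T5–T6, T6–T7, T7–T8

No — edge (4,2) lies in no bag.

A tree decomposition must satisfy three properties: every vertex lies in some bag; for every edge, both endpoints lie together in some bag; and for every vertex, the bags containing it form a connected subtree. Here edge (4,2) lies in no bag, so the decomposition is invalid.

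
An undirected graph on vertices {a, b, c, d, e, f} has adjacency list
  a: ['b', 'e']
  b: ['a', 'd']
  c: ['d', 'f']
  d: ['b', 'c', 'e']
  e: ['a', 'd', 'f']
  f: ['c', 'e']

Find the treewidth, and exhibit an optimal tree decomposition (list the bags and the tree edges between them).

Treewidth 2.
One optimal decomposition is:
Bags: B1 = {a, b, e}  B2 = {b, d, e}  B3 = {d, e, f}  B4 = {c, d, f}
Tree: B1–B2, B2–B3, B3–B4

Every bag has size at most 3, so the width is 3 − 1 = 2 and tw(G) ≤ 2. Since a–b–d–e–a is a cycle in G, G is not acyclic. Forests are exactly the graphs of treewidth ≤ 1, so tw(G) ≥ 2. Combining the bounds, tw(G) = 2.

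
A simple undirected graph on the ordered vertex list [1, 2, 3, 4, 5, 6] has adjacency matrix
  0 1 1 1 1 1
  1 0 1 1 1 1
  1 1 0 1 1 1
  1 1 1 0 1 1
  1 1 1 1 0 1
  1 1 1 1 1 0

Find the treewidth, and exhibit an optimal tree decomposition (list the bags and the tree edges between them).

With just one bag of size 6, the width is 6 − 1 = 5, so tw(G) ≤ 5. Conversely, {1, 2, 3, 4, 5, 6} is a clique of size 6, and the vertices of any clique must share a bag in every tree decomposition; so some bag has ≥ 6 vertices and tw(G) ≥ 5. Therefore the treewidth is 5.

Treewidth 5.
One optimal decomposition is:
Bags: B1 = {1, 2, 3, 4, 5, 6}
Tree: (single bag)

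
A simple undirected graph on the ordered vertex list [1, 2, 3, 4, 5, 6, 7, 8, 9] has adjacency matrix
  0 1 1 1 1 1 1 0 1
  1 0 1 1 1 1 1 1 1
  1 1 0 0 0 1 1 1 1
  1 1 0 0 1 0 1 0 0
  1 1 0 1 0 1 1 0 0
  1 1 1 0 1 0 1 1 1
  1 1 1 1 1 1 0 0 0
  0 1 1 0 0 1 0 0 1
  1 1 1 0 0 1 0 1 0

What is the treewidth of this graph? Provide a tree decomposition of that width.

Every bag has size at most 5, so the width is 5 − 1 = 4 and tw(G) ≤ 4. Conversely, {2, 3, 6, 8, 9} is a clique of size 5, and the vertices of any clique must share a bag in every tree decomposition; so some bag has ≥ 5 vertices and tw(G) ≥ 4. Therefore the treewidth is 4.

Treewidth 4.
One such decomposition:
Bags: B1 = {1, 2, 3, 6, 9}  B2 = {2, 3, 6, 8, 9}  B3 = {1, 2, 3, 6, 7}  B4 = {1, 2, 5, 6, 7}  B5 = {1, 2, 4, 5, 7}
Tree: B1–B2, B1–B3, B3–B4, B4–B5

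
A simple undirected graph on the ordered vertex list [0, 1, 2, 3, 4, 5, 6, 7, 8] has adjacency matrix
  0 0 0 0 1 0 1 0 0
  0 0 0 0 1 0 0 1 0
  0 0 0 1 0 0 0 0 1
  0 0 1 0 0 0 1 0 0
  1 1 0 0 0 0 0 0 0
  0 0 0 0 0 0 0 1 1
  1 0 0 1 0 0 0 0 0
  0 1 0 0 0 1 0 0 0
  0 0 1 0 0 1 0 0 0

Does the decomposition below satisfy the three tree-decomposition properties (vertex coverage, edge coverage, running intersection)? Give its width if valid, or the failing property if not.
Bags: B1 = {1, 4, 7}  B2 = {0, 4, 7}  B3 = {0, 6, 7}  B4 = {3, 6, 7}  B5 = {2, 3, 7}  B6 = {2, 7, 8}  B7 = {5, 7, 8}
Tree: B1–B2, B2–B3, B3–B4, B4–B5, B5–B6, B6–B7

Checking the three conditions: (i) the bags cover all of {0, 1, 2, 3, 4, 5, 6, 7, 8}; (ii) for each edge, some bag contains both endpoints; (iii) the bags containing any fixed vertex form a subtree. All hold, so the decomposition is valid with width 3 − 1 = 2.

Yes; width 2.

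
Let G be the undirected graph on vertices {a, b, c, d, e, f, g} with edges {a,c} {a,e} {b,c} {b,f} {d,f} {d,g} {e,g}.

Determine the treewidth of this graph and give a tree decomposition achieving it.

Each bag holds 3 vertices, so the decomposition has width 2, which upper-bounds the treewidth. For the lower bound, G contains the cycle c–a–e–g–d–f–b–c, so G is not a forest; only forests have treewidth ≤ 1, hence tw(G) ≥ 2. Hence tw(G) = 2 exactly.

Treewidth 2.
One optimal decomposition is:
Bags: B1 = {a, c, e}  B2 = {c, e, g}  B3 = {c, d, g}  B4 = {c, d, f}  B5 = {b, c, f}
Tree: B1–B2, B2–B3, B3–B4, B4–B5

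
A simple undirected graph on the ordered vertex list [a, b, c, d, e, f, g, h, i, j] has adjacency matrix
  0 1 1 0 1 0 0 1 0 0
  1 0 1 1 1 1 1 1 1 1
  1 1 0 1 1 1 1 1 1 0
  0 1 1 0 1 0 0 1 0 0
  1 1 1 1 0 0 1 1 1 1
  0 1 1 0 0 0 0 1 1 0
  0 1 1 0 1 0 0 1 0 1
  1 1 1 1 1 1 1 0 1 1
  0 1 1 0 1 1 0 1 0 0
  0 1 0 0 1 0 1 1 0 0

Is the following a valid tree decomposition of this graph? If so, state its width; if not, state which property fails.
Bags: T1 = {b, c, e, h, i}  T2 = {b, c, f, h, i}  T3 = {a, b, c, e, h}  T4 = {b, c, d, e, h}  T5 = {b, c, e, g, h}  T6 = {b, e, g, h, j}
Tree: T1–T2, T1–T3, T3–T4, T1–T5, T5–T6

Yes; width 4.

Vertex coverage: the bags together contain {a, b, c, d, e, f, g, h, i, j}, the full vertex set. Edge coverage: each edge of G has both endpoints in at least one bag. Running intersection: for every vertex, the bags containing it form a connected subtree. All three properties hold, so this is a valid tree decomposition of width max|bag| − 1 = 4, and hence tw(G) ≤ 4.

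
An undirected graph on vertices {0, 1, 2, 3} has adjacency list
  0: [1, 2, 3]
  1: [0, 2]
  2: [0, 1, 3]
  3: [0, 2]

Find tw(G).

2

A width-2 tree decomposition is:
Bags: B1 = {0, 1, 2}  B2 = {0, 2, 3}
Tree: B1–B2
Each bag holds 3 vertices, so the decomposition has width 2, which upper-bounds the treewidth. Conversely, {0, 1, 2} is a clique of size 3, and the vertices of any clique must share a bag in every tree decomposition; so some bag has ≥ 3 vertices and tw(G) ≥ 2. Combining the bounds, tw(G) = 2.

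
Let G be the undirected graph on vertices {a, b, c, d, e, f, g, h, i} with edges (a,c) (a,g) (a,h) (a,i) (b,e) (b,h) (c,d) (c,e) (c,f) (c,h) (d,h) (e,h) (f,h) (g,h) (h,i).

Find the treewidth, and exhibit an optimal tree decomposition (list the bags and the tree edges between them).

The largest bag has 3 vertices, giving width 2; this decomposition certifies tw(G) ≤ 2. For the lower bound, the 3 vertices {a, g, h} are pairwise adjacent, and any tree decomposition puts a clique entirely inside one bag — forcing width ≥ 2. Therefore the treewidth is 2.

Treewidth 2.
One such decomposition:
Bags: B1 = {c, e, h}  B2 = {a, c, h}  B3 = {a, h, i}  B4 = {a, g, h}  B5 = {c, d, h}  B6 = {b, e, h}  B7 = {c, f, h}
Tree: B1–B2, B2–B3, B2–B4, B2–B5, B1–B6, B1–B7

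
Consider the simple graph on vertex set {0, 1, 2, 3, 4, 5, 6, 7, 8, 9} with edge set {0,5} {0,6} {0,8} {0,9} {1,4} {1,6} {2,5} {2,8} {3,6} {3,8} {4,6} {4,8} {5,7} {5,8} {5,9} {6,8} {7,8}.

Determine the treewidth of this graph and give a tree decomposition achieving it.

Each bag holds 3 vertices, so the decomposition has width 2, which upper-bounds the treewidth. Conversely, {3, 6, 8} is a clique of size 3, and the vertices of any clique must share a bag in every tree decomposition; so some bag has ≥ 3 vertices and tw(G) ≥ 2. The upper and lower bounds meet at 2, so that is the treewidth.

Treewidth 2.
One such decomposition:
Bags: B1 = {4, 6, 8}  B2 = {1, 4, 6}  B3 = {0, 6, 8}  B4 = {0, 5, 8}  B5 = {0, 5, 9}  B6 = {2, 5, 8}  B7 = {3, 6, 8}  B8 = {5, 7, 8}
Tree: B1–B2, B1–B3, B3–B4, B4–B5, B4–B6, B1–B7, B4–B8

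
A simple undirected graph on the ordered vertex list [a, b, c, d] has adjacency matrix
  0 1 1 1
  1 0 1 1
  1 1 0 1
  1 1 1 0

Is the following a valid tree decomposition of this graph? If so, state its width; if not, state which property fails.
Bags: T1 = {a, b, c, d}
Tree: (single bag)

Checking the three conditions: (i) the bags cover all of {a, b, c, d}; (ii) for each edge, some bag contains both endpoints; (iii) the bags containing any fixed vertex form a subtree. All hold, so the decomposition is valid with width 4 − 1 = 3.

Yes; width 3.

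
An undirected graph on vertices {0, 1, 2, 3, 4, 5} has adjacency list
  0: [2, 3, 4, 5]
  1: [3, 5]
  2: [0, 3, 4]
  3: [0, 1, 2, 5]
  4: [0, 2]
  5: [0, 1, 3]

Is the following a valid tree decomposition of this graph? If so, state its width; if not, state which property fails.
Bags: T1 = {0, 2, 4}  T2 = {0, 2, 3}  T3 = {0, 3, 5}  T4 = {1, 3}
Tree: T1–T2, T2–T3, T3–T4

A tree decomposition must satisfy three properties: every vertex lies in some bag; for every edge, both endpoints lie together in some bag; and for every vertex, the bags containing it form a connected subtree. Here edge (5,1) lies in no bag, so the decomposition is invalid.

No — edge (5,1) lies in no bag.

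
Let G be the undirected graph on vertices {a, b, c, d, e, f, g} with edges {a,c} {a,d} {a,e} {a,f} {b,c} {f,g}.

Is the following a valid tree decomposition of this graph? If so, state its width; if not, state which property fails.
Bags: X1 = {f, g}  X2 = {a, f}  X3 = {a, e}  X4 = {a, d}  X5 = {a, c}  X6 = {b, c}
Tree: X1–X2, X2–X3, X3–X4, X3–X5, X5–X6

Yes; width 1.

Every vertex of G appears in some bag (union = {a, b, c, d, e, f, g}); every edge is covered by a bag; and for each vertex v the set of bags containing v is connected in the bag tree. The decomposition is therefore valid. The largest bag has 2 vertices, so the width is 1.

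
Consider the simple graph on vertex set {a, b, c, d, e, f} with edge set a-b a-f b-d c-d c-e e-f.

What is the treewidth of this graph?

A width-2 tree decomposition is:
Bags: B1 = {a, b, f}  B2 = {b, e, f}  B3 = {b, c, e}  B4 = {b, c, d}
Tree: B1–B2, B2–B3, B3–B4
Every bag has size at most 3, so the width is 3 − 1 = 2 and tw(G) ≤ 2. Since b–a–f–e–c–d–b is a cycle in G, G is not acyclic. Forests are exactly the graphs of treewidth ≤ 1, so tw(G) ≥ 2. Combining the bounds, tw(G) = 2.

2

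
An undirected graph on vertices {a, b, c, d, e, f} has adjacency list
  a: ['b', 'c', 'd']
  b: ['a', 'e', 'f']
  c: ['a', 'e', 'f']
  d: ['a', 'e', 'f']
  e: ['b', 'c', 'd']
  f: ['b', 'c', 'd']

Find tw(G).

3

A width-3 tree decomposition is:
Bags: B1 = {a, b, c, d}  B2 = {b, c, d, f}  B3 = {b, c, d, e}
Tree: B1–B2, B2–B3
Every bag has size at most 4, so the width is 4 − 1 = 3 and tw(G) ≤ 3. For the lower bound: the 4 vertex sets {a,b}, {d,f}, {c}, {e} are disjoint, each induces a connected subgraph, and every pair is joined by at least one edge of G. Contracting each set to a single vertex therefore yields K_{4} as a minor, and since treewidth is minor-monotone, tw(G) ≥ tw(K_{4}) = 3. Therefore the treewidth is 3.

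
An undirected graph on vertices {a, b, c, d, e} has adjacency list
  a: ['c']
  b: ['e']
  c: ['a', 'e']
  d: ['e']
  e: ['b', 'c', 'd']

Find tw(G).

A width-1 tree decomposition is:
Bags: B1 = {d, e}  B2 = {c, e}  B3 = {b, e}  B4 = {a, c}
Tree: B1–B2, B1–B3, B2–B4
Every bag has size at most 2, so the width is 2 − 1 = 1 and tw(G) ≤ 1. Any graph with an edge has treewidth ≥ 1, and G has the edge e–d. Hence tw(G) = 1 exactly.

1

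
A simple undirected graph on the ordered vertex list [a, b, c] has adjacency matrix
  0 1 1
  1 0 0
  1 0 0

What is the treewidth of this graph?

A width-1 tree decomposition is:
Bags: B1 = {a, c}  B2 = {a, b}
Tree: B1–B2
Every bag has size at most 2, so the width is 2 − 1 = 1 and tw(G) ≤ 1. Since G has at least one edge (e.g. c–a), it is not an edgeless graph, so tw(G) ≥ 1. Therefore the treewidth is 1.

1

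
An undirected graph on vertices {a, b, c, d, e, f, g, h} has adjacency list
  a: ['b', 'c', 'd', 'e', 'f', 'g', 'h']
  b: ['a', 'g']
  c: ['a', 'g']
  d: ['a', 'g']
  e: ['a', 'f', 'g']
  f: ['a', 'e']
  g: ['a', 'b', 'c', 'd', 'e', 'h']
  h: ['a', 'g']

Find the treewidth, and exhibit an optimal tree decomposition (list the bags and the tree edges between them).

Treewidth 2.
One such decomposition:
Bags: B1 = {a, e, g}  B2 = {a, e, f}  B3 = {a, g, h}  B4 = {a, d, g}  B5 = {a, b, g}  B6 = {a, c, g}
Tree: B1–B2, B1–B3, B1–B4, B1–B5, B5–B6

The largest bag has 3 vertices, giving width 2; this decomposition certifies tw(G) ≤ 2. Conversely, {a, d, g} is a clique of size 3, and the vertices of any clique must share a bag in every tree decomposition; so some bag has ≥ 3 vertices and tw(G) ≥ 2. Hence tw(G) = 2 exactly.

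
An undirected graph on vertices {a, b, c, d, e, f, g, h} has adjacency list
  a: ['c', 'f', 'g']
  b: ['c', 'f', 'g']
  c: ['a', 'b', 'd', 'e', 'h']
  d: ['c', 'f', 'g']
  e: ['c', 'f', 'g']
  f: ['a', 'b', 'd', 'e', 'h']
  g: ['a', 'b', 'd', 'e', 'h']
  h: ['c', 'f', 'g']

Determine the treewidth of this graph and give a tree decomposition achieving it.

Treewidth 3.
One such decomposition:
Bags: B1 = {c, f, g, h}  B2 = {c, e, f, g}  B3 = {a, c, f, g}  B4 = {b, c, f, g}  B5 = {c, d, f, g}
Tree: B1–B2, B2–B3, B3–B4, B4–B5

Each bag holds 4 vertices, so the decomposition has width 3, which upper-bounds the treewidth. For the lower bound: the 4 vertex sets {g,h}, {c,e}, {f}, {a} are disjoint, each induces a connected subgraph, and every pair is joined by at least one edge of G. Contracting each set to a single vertex therefore yields K_{4} as a minor, and since treewidth is minor-monotone, tw(G) ≥ tw(K_{4}) = 3. Hence tw(G) = 3 exactly.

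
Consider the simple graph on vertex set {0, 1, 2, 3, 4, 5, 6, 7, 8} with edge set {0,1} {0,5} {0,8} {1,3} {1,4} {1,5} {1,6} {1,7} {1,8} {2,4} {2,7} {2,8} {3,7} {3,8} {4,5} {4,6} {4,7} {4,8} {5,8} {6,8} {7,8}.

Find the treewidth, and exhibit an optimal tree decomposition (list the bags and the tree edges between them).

The largest bag has 4 vertices, giving width 3; this decomposition certifies tw(G) ≤ 3. Conversely, {0, 1, 5, 8} is a clique of size 4, and the vertices of any clique must share a bag in every tree decomposition; so some bag has ≥ 4 vertices and tw(G) ≥ 3. The upper and lower bounds meet at 3, so that is the treewidth.

Treewidth 3.
Bags: B1 = {2, 4, 7, 8}  B2 = {1, 4, 7, 8}  B3 = {1, 4, 5, 8}  B4 = {0, 1, 5, 8}  B5 = {1, 4, 6, 8}  B6 = {1, 3, 7, 8}
Tree: B1–B2, B2–B3, B3–B4, B2–B5, B2–B6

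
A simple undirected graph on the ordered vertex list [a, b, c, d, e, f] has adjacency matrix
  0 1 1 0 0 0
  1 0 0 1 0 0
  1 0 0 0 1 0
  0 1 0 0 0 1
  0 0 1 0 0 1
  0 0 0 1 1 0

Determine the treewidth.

A width-2 tree decomposition is:
Bags: B1 = {b, d, f}  B2 = {b, e, f}  B3 = {b, c, e}  B4 = {a, b, c}
Tree: B1–B2, B2–B3, B3–B4
The largest bag has 3 vertices, giving width 2; this decomposition certifies tw(G) ≤ 2. Since b–d–f–e–c–a–b is a cycle in G, G is not acyclic. Forests are exactly the graphs of treewidth ≤ 1, so tw(G) ≥ 2. Therefore the treewidth is 2.

2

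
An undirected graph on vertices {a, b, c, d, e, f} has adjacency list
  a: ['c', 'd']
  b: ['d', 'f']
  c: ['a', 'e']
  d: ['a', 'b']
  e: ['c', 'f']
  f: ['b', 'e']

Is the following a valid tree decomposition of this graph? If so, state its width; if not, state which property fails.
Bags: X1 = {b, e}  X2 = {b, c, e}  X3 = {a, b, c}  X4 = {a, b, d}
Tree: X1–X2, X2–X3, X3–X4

No — vertex f appears in no bag.

A tree decomposition must satisfy three properties: every vertex lies in some bag; for every edge, both endpoints lie together in some bag; and for every vertex, the bags containing it form a connected subtree. Here vertex f appears in no bag, so the decomposition is invalid.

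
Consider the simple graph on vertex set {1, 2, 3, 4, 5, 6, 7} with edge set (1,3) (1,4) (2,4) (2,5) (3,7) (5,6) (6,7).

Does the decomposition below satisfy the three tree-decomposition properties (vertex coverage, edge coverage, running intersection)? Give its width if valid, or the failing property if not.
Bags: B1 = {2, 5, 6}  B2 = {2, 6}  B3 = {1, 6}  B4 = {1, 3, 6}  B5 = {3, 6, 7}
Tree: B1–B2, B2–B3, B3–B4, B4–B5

A tree decomposition must satisfy three properties: every vertex lies in some bag; for every edge, both endpoints lie together in some bag; and for every vertex, the bags containing it form a connected subtree. Here vertex 4 appears in no bag, so the decomposition is invalid.

No — vertex 4 appears in no bag.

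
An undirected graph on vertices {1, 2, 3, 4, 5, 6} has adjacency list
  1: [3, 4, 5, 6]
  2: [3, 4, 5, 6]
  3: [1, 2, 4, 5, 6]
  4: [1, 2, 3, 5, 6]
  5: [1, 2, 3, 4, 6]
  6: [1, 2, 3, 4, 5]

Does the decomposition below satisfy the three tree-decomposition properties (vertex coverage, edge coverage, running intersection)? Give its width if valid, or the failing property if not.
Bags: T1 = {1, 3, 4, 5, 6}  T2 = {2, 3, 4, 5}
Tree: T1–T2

No — edge (6,2) lies in no bag.

A tree decomposition must satisfy three properties: every vertex lies in some bag; for every edge, both endpoints lie together in some bag; and for every vertex, the bags containing it form a connected subtree. Here edge (6,2) lies in no bag, so the decomposition is invalid.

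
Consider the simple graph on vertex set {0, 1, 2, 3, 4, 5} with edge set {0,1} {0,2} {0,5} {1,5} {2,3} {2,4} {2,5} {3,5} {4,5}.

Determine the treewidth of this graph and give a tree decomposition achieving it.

Treewidth 2.
Bags: B1 = {2, 4, 5}  B2 = {0, 2, 5}  B3 = {2, 3, 5}  B4 = {0, 1, 5}
Tree: B1–B2, B2–B3, B2–B4

Every bag has size at most 3, so the width is 3 − 1 = 2 and tw(G) ≤ 2. For the lower bound, the 3 vertices {0, 1, 5} are pairwise adjacent, and any tree decomposition puts a clique entirely inside one bag — forcing width ≥ 2. Combining the bounds, tw(G) = 2.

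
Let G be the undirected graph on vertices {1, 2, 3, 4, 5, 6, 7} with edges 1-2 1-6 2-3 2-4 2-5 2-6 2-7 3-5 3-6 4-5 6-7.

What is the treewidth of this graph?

A width-2 tree decomposition is:
Bags: B1 = {2, 3, 6}  B2 = {2, 3, 5}  B3 = {2, 4, 5}  B4 = {1, 2, 6}  B5 = {2, 6, 7}
Tree: B1–B2, B2–B3, B1–B4, B1–B5
Every bag has size at most 3, so the width is 3 − 1 = 2 and tw(G) ≤ 2. For the lower bound, the 3 vertices {2, 4, 5} are pairwise adjacent, and any tree decomposition puts a clique entirely inside one bag — forcing width ≥ 2. Therefore the treewidth is 2.

2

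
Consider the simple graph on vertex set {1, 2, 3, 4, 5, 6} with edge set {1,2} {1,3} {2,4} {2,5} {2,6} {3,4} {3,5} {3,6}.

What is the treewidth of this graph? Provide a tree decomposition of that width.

Treewidth 2.
One such decomposition:
Bags: B1 = {2, 3, 5}  B2 = {1, 2, 3}  B3 = {2, 3, 4}  B4 = {2, 3, 6}
Tree: B1–B2, B2–B3, B3–B4

The largest bag has 3 vertices, giving width 2; this decomposition certifies tw(G) ≤ 2. Since 3–5–2–1–3 is a cycle in G, G is not acyclic. Forests are exactly the graphs of treewidth ≤ 1, so tw(G) ≥ 2. Combining the bounds, tw(G) = 2.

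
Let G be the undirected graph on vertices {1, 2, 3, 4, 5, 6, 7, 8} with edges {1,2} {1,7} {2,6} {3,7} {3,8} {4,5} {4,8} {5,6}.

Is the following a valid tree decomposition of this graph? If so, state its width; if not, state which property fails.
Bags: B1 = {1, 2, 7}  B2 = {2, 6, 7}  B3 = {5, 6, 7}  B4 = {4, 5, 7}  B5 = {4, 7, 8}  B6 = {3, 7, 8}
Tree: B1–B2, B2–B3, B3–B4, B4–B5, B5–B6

Vertex coverage: the bags together contain {1, 2, 3, 4, 5, 6, 7, 8}, the full vertex set. Edge coverage: each edge of G has both endpoints in at least one bag. Running intersection: for every vertex, the bags containing it form a connected subtree. All three properties hold, so this is a valid tree decomposition of width max|bag| − 1 = 2, and hence tw(G) ≤ 2.

Yes; width 2.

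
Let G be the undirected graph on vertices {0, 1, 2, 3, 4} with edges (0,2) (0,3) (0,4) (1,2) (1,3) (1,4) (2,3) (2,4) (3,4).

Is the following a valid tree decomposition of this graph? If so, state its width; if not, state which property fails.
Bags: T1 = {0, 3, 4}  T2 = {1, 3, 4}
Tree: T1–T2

No — vertex 2 appears in no bag.

A tree decomposition must satisfy three properties: every vertex lies in some bag; for every edge, both endpoints lie together in some bag; and for every vertex, the bags containing it form a connected subtree. Here vertex 2 appears in no bag, so the decomposition is invalid.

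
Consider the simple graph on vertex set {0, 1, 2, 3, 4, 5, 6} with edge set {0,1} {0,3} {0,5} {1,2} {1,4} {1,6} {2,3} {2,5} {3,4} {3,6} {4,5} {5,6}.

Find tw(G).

3

A width-3 tree decomposition is:
Bags: B1 = {1, 2, 3, 5}  B2 = {1, 3, 4, 5}  B3 = {1, 3, 5, 6}  B4 = {0, 1, 3, 5}
Tree: B1–B2, B2–B3, B3–B4
The largest bag has 4 vertices, giving width 3; this decomposition certifies tw(G) ≤ 3. For the lower bound: the 4 vertex sets {2,5}, {3,4}, {1}, {6} are disjoint, each induces a connected subgraph, and every pair is joined by at least one edge of G. Contracting each set to a single vertex therefore yields K_{4} as a minor, and since treewidth is minor-monotone, tw(G) ≥ tw(K_{4}) = 3. The upper and lower bounds meet at 3, so that is the treewidth.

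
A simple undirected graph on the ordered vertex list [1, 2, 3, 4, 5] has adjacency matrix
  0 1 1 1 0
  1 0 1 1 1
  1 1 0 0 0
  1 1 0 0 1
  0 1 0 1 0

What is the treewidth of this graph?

A width-2 tree decomposition is:
Bags: B1 = {1, 2, 4}  B2 = {2, 4, 5}  B3 = {1, 2, 3}
Tree: B1–B2, B1–B3
Every bag has size at most 3, so the width is 3 − 1 = 2 and tw(G) ≤ 2. On the other hand G contains the 3-clique {1, 2, 3}. A clique must lie in a single bag of any decomposition, so no decomposition can have width below 2. The upper and lower bounds meet at 2, so that is the treewidth.

2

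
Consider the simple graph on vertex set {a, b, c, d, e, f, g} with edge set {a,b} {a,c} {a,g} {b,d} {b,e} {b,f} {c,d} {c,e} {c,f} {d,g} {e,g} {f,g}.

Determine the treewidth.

A width-3 tree decomposition is:
Bags: B1 = {b, c, e, g}  B2 = {b, c, d, g}  B3 = {b, c, f, g}  B4 = {a, b, c, g}
Tree: B1–B2, B2–B3, B3–B4
Every bag has size at most 4, so the width is 4 − 1 = 3 and tw(G) ≤ 3. For the lower bound: the 4 vertex sets {b,e}, {d,g}, {c}, {f} are disjoint, each induces a connected subgraph, and every pair is joined by at least one edge of G. Contracting each set to a single vertex therefore yields K_{4} as a minor, and since treewidth is minor-monotone, tw(G) ≥ tw(K_{4}) = 3. Hence tw(G) = 3 exactly.

3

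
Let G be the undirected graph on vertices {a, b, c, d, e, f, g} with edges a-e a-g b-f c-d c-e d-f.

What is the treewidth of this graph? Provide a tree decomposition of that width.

Every bag has size at most 2, so the width is 2 − 1 = 1 and tw(G) ≤ 1. Any graph with an edge has treewidth ≥ 1, and G has the edge g–a. Hence tw(G) = 1 exactly.

Treewidth 1.
Bags: B1 = {a, g}  B2 = {a, e}  B3 = {c, e}  B4 = {c, d}  B5 = {d, f}  B6 = {b, f}
Tree: B1–B2, B2–B3, B3–B4, B4–B5, B5–B6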